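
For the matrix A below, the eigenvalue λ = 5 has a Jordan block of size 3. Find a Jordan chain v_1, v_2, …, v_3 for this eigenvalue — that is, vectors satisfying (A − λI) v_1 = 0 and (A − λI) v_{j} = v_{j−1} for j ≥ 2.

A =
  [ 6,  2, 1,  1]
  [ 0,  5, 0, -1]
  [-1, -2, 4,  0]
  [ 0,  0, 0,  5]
A Jordan chain for λ = 5 of length 3:
v_1 = (-1, 0, 1, 0)ᵀ
v_2 = (1, -1, 0, 0)ᵀ
v_3 = (0, 0, 0, 1)ᵀ

Let N = A − (5)·I. We want v_3 with N^3 v_3 = 0 but N^2 v_3 ≠ 0; then v_{j-1} := N · v_j for j = 3, …, 2.

Pick v_3 = (0, 0, 0, 1)ᵀ.
Then v_2 = N · v_3 = (1, -1, 0, 0)ᵀ.
Then v_1 = N · v_2 = (-1, 0, 1, 0)ᵀ.

Sanity check: (A − (5)·I) v_1 = (0, 0, 0, 0)ᵀ = 0. ✓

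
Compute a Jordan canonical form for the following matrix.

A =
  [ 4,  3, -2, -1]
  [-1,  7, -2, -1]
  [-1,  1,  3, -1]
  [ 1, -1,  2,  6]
J_3(5) ⊕ J_1(5)

The characteristic polynomial is
  det(x·I − A) = x^4 - 20*x^3 + 150*x^2 - 500*x + 625 = (x - 5)^4

Eigenvalues and multiplicities (the geometric multiplicity of λ is n − rank(A − λI), which equals the number of Jordan blocks for λ):
  λ = 5: algebraic multiplicity = 4, geometric multiplicity = 2

Determining the block sizes for each eigenvalue:
  λ = 5: with am = 4 and gm = 2, the partition is not yet determined (e.g. several partitions of 4 into 2 parts exist). Let N = A − (5)·I. Computing rank(N^1) = 2, rank(N^2) = 1, rank(N^3) = 0; the number of blocks of size ≥ j is rank(N^{j−1}) − rank(N^j), giving [2, 1, 1]. So we have 1 block(s) of size 3, 1 block(s) of size 1 → block sizes [3, 1]

Assembling the blocks gives a Jordan form
J =
  [5, 1, 0, 0]
  [0, 5, 1, 0]
  [0, 0, 5, 0]
  [0, 0, 0, 5]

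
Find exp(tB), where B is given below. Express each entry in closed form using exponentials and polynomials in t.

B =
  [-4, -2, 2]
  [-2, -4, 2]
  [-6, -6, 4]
e^{tB} =
  [-1 + 2*exp(-2*t), -1 + exp(-2*t), 1 - exp(-2*t)]
  [-1 + exp(-2*t), -1 + 2*exp(-2*t), 1 - exp(-2*t)]
  [-3 + 3*exp(-2*t), -3 + 3*exp(-2*t), 3 - 2*exp(-2*t)]

Strategy: write B = P · J · P⁻¹ where J is a Jordan canonical form, so e^{tB} = P · e^{tJ} · P⁻¹, and e^{tJ} can be computed block-by-block.

B has Jordan form
J =
  [-2,  0, 0]
  [ 0, -2, 0]
  [ 0,  0, 0]
(up to reordering of blocks).

Per-block formulas:
  For a 1×1 block at λ = 0: exp(t · [0]) = [e^(0t)].
  For a 1×1 block at λ = -2: exp(t · [-2]) = [e^(-2t)].

After assembling e^{tJ} and conjugating by P, we get:

e^{tB} =
  [-1 + 2*exp(-2*t), -1 + exp(-2*t), 1 - exp(-2*t)]
  [-1 + exp(-2*t), -1 + 2*exp(-2*t), 1 - exp(-2*t)]
  [-3 + 3*exp(-2*t), -3 + 3*exp(-2*t), 3 - 2*exp(-2*t)]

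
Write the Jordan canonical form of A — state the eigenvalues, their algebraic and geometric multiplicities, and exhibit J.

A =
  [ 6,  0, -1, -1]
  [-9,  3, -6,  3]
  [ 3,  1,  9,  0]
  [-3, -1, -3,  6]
J_2(6) ⊕ J_2(6)

The characteristic polynomial is
  det(x·I − A) = x^4 - 24*x^3 + 216*x^2 - 864*x + 1296 = (x - 6)^4

Eigenvalues and multiplicities (the geometric multiplicity of λ is n − rank(A − λI), which equals the number of Jordan blocks for λ):
  λ = 6: algebraic multiplicity = 4, geometric multiplicity = 2

Determining the block sizes for each eigenvalue:
  λ = 6: with am = 4 and gm = 2, the partition is not yet determined (e.g. several partitions of 4 into 2 parts exist). Let N = A − (6)·I. Computing rank(N^1) = 2, rank(N^2) = 0; the number of blocks of size ≥ j is rank(N^{j−1}) − rank(N^j), giving [2, 2]. So we have 2 block(s) of size 2 → block sizes [2, 2]

Assembling the blocks gives a Jordan form
J =
  [6, 1, 0, 0]
  [0, 6, 0, 0]
  [0, 0, 6, 1]
  [0, 0, 0, 6]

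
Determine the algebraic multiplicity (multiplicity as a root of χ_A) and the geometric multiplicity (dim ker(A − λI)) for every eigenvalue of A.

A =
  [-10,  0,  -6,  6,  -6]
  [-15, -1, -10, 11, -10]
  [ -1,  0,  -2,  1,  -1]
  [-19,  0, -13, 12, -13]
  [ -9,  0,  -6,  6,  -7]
λ = -4: alg = 1, geom = 1; λ = -1: alg = 4, geom = 2

Step 1 — factor the characteristic polynomial to read off the algebraic multiplicities:
  χ_A(x) = (x + 1)^4*(x + 4)

Step 2 — compute geometric multiplicities via the rank-nullity identity g(λ) = n − rank(A − λI):
  rank(A − (-4)·I) = 4, so dim ker(A − (-4)·I) = n − 4 = 1
  rank(A − (-1)·I) = 3, so dim ker(A − (-1)·I) = n − 3 = 2

Summary:
  λ = -4: algebraic multiplicity = 1, geometric multiplicity = 1
  λ = -1: algebraic multiplicity = 4, geometric multiplicity = 2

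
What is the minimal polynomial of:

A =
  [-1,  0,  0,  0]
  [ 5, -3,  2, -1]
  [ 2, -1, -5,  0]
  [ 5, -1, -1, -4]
x^4 + 13*x^3 + 60*x^2 + 112*x + 64

The characteristic polynomial is χ_A(x) = (x + 1)*(x + 4)^3, so the eigenvalues are known. The minimal polynomial is
  m_A(x) = Π_λ (x − λ)^{k_λ}
where k_λ is the size of the *largest* Jordan block for λ (equivalently, the smallest k with (A − λI)^k v = 0 for every generalised eigenvector v of λ).

  λ = -4: largest Jordan block has size 3, contributing (x + 4)^3
  λ = -1: largest Jordan block has size 1, contributing (x + 1)

So m_A(x) = (x + 1)*(x + 4)^3 = x^4 + 13*x^3 + 60*x^2 + 112*x + 64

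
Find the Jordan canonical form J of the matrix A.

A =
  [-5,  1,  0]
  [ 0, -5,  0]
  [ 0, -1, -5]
J_2(-5) ⊕ J_1(-5)

The characteristic polynomial is
  det(x·I − A) = x^3 + 15*x^2 + 75*x + 125 = (x + 5)^3

Eigenvalues and multiplicities (the geometric multiplicity of λ is n − rank(A − λI), which equals the number of Jordan blocks for λ):
  λ = -5: algebraic multiplicity = 3, geometric multiplicity = 2

Determining the block sizes for each eigenvalue:
  λ = -5: 2 blocks summing to 3 forces exactly one block of size 2 and the rest size 1 → block sizes [2, 1]

Assembling the blocks gives a Jordan form
J =
  [-5,  1,  0]
  [ 0, -5,  0]
  [ 0,  0, -5]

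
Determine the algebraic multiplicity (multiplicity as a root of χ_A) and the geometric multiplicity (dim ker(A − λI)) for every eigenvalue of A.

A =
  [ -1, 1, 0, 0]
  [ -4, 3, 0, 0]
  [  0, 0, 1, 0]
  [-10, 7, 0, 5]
λ = 1: alg = 3, geom = 2; λ = 5: alg = 1, geom = 1

Step 1 — factor the characteristic polynomial to read off the algebraic multiplicities:
  χ_A(x) = (x - 5)*(x - 1)^3

Step 2 — compute geometric multiplicities via the rank-nullity identity g(λ) = n − rank(A − λI):
  rank(A − (1)·I) = 2, so dim ker(A − (1)·I) = n − 2 = 2
  rank(A − (5)·I) = 3, so dim ker(A − (5)·I) = n − 3 = 1

Summary:
  λ = 1: algebraic multiplicity = 3, geometric multiplicity = 2
  λ = 5: algebraic multiplicity = 1, geometric multiplicity = 1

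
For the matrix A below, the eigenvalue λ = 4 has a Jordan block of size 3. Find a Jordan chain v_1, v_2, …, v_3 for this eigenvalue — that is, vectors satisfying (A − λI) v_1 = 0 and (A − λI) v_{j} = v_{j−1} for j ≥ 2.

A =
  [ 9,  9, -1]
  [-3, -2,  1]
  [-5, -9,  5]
A Jordan chain for λ = 4 of length 3:
v_1 = (3, -2, -3)ᵀ
v_2 = (5, -3, -5)ᵀ
v_3 = (1, 0, 0)ᵀ

Let N = A − (4)·I. We want v_3 with N^3 v_3 = 0 but N^2 v_3 ≠ 0; then v_{j-1} := N · v_j for j = 3, …, 2.

Pick v_3 = (1, 0, 0)ᵀ.
Then v_2 = N · v_3 = (5, -3, -5)ᵀ.
Then v_1 = N · v_2 = (3, -2, -3)ᵀ.

Sanity check: (A − (4)·I) v_1 = (0, 0, 0)ᵀ = 0. ✓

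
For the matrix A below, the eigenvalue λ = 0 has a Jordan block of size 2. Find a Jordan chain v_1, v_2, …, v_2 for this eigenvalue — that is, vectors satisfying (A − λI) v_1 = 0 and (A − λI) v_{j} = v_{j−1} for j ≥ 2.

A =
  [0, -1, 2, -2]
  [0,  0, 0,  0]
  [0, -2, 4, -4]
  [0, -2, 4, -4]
A Jordan chain for λ = 0 of length 2:
v_1 = (-1, 0, -2, -2)ᵀ
v_2 = (0, 1, 0, 0)ᵀ

Let N = A − (0)·I. We want v_2 with N^2 v_2 = 0 but N^1 v_2 ≠ 0; then v_{j-1} := N · v_j for j = 2, …, 2.

Pick v_2 = (0, 1, 0, 0)ᵀ.
Then v_1 = N · v_2 = (-1, 0, -2, -2)ᵀ.

Sanity check: (A − (0)·I) v_1 = (0, 0, 0, 0)ᵀ = 0. ✓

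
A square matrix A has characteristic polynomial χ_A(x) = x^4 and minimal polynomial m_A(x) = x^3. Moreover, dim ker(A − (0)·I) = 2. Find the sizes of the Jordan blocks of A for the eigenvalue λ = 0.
Block sizes for λ = 0: [3, 1]

Step 1 — from the characteristic polynomial, algebraic multiplicity of λ = 0 is 4. From dim ker(A − (0)·I) = 2, there are exactly 2 Jordan blocks for λ = 0.
Step 2 — from the minimal polynomial, the factor (x − 0)^3 tells us the largest block for λ = 0 has size 3.
Step 3 — with total size 4, 2 blocks, and largest block 3, the block sizes (in nonincreasing order) are [3, 1].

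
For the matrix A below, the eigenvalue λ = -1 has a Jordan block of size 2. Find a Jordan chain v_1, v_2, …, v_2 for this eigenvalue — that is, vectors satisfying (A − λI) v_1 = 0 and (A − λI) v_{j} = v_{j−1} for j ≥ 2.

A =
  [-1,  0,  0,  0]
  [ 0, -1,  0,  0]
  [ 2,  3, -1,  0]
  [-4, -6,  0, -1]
A Jordan chain for λ = -1 of length 2:
v_1 = (0, 0, 2, -4)ᵀ
v_2 = (1, 0, 0, 0)ᵀ

Let N = A − (-1)·I. We want v_2 with N^2 v_2 = 0 but N^1 v_2 ≠ 0; then v_{j-1} := N · v_j for j = 2, …, 2.

Pick v_2 = (1, 0, 0, 0)ᵀ.
Then v_1 = N · v_2 = (0, 0, 2, -4)ᵀ.

Sanity check: (A − (-1)·I) v_1 = (0, 0, 0, 0)ᵀ = 0. ✓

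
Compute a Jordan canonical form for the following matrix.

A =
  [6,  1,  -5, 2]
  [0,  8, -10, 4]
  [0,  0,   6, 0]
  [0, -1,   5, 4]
J_2(6) ⊕ J_1(6) ⊕ J_1(6)

The characteristic polynomial is
  det(x·I − A) = x^4 - 24*x^3 + 216*x^2 - 864*x + 1296 = (x - 6)^4

Eigenvalues and multiplicities (the geometric multiplicity of λ is n − rank(A − λI), which equals the number of Jordan blocks for λ):
  λ = 6: algebraic multiplicity = 4, geometric multiplicity = 3

Determining the block sizes for each eigenvalue:
  λ = 6: 3 blocks summing to 4 forces exactly one block of size 2 and the rest size 1 → block sizes [2, 1, 1]

Assembling the blocks gives a Jordan form
J =
  [6, 1, 0, 0]
  [0, 6, 0, 0]
  [0, 0, 6, 0]
  [0, 0, 0, 6]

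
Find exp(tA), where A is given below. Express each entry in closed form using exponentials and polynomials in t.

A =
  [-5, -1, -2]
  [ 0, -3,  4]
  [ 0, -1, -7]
e^{tA} =
  [exp(-5*t), -t*exp(-5*t), -2*t*exp(-5*t)]
  [0, 2*t*exp(-5*t) + exp(-5*t), 4*t*exp(-5*t)]
  [0, -t*exp(-5*t), -2*t*exp(-5*t) + exp(-5*t)]

Strategy: write A = P · J · P⁻¹ where J is a Jordan canonical form, so e^{tA} = P · e^{tJ} · P⁻¹, and e^{tJ} can be computed block-by-block.

A has Jordan form
J =
  [-5,  1,  0]
  [ 0, -5,  0]
  [ 0,  0, -5]
(up to reordering of blocks).

Per-block formulas:
  For a 1×1 block at λ = -5: exp(t · [-5]) = [e^(-5t)].
  For a 2×2 Jordan block J_2(-5): exp(t · J_2(-5)) = e^(-5t)·(I + t·N), where N is the 2×2 nilpotent shift.

After assembling e^{tJ} and conjugating by P, we get:

e^{tA} =
  [exp(-5*t), -t*exp(-5*t), -2*t*exp(-5*t)]
  [0, 2*t*exp(-5*t) + exp(-5*t), 4*t*exp(-5*t)]
  [0, -t*exp(-5*t), -2*t*exp(-5*t) + exp(-5*t)]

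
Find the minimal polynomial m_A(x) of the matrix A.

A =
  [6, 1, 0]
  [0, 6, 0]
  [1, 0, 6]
x^3 - 18*x^2 + 108*x - 216

The characteristic polynomial is χ_A(x) = (x - 6)^3, so the eigenvalues are known. The minimal polynomial is
  m_A(x) = Π_λ (x − λ)^{k_λ}
where k_λ is the size of the *largest* Jordan block for λ (equivalently, the smallest k with (A − λI)^k v = 0 for every generalised eigenvector v of λ).

  λ = 6: largest Jordan block has size 3, contributing (x − 6)^3

So m_A(x) = (x - 6)^3 = x^3 - 18*x^2 + 108*x - 216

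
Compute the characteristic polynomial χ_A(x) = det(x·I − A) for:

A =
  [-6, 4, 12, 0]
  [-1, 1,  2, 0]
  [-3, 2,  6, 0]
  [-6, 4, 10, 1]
x^4 - 2*x^3 + x^2

Expanding det(x·I − A) (e.g. by cofactor expansion or by noting that A is similar to its Jordan form J, which has the same characteristic polynomial as A) gives
  χ_A(x) = x^4 - 2*x^3 + x^2
which factors as x^2*(x - 1)^2. The eigenvalues (with algebraic multiplicities) are λ = 0 with multiplicity 2, λ = 1 with multiplicity 2.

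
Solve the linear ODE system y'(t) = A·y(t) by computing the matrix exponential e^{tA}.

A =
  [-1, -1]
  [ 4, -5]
e^{tA} =
  [2*t*exp(-3*t) + exp(-3*t), -t*exp(-3*t)]
  [4*t*exp(-3*t), -2*t*exp(-3*t) + exp(-3*t)]

Strategy: write A = P · J · P⁻¹ where J is a Jordan canonical form, so e^{tA} = P · e^{tJ} · P⁻¹, and e^{tJ} can be computed block-by-block.

A has Jordan form
J =
  [-3,  1]
  [ 0, -3]
(up to reordering of blocks).

Per-block formulas:
  For a 2×2 Jordan block J_2(-3): exp(t · J_2(-3)) = e^(-3t)·(I + t·N), where N is the 2×2 nilpotent shift.

After assembling e^{tJ} and conjugating by P, we get:

e^{tA} =
  [2*t*exp(-3*t) + exp(-3*t), -t*exp(-3*t)]
  [4*t*exp(-3*t), -2*t*exp(-3*t) + exp(-3*t)]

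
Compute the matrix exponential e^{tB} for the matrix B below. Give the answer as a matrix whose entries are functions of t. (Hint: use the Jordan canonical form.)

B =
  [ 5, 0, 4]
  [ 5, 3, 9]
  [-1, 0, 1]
e^{tB} =
  [2*t*exp(3*t) + exp(3*t), 0, 4*t*exp(3*t)]
  [t^2*exp(3*t)/2 + 5*t*exp(3*t), exp(3*t), t^2*exp(3*t) + 9*t*exp(3*t)]
  [-t*exp(3*t), 0, -2*t*exp(3*t) + exp(3*t)]

Strategy: write B = P · J · P⁻¹ where J is a Jordan canonical form, so e^{tB} = P · e^{tJ} · P⁻¹, and e^{tJ} can be computed block-by-block.

B has Jordan form
J =
  [3, 1, 0]
  [0, 3, 1]
  [0, 0, 3]
(up to reordering of blocks).

Per-block formulas:
  For a 3×3 Jordan block J_3(3): exp(t · J_3(3)) = e^(3t)·(I + t·N + (t^2/2)·N^2), where N is the 3×3 nilpotent shift.

After assembling e^{tJ} and conjugating by P, we get:

e^{tB} =
  [2*t*exp(3*t) + exp(3*t), 0, 4*t*exp(3*t)]
  [t^2*exp(3*t)/2 + 5*t*exp(3*t), exp(3*t), t^2*exp(3*t) + 9*t*exp(3*t)]
  [-t*exp(3*t), 0, -2*t*exp(3*t) + exp(3*t)]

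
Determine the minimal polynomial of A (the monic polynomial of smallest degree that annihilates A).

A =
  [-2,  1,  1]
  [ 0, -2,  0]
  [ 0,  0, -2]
x^2 + 4*x + 4

The characteristic polynomial is χ_A(x) = (x + 2)^3, so the eigenvalues are known. The minimal polynomial is
  m_A(x) = Π_λ (x − λ)^{k_λ}
where k_λ is the size of the *largest* Jordan block for λ (equivalently, the smallest k with (A − λI)^k v = 0 for every generalised eigenvector v of λ).

  λ = -2: largest Jordan block has size 2, contributing (x + 2)^2

So m_A(x) = (x + 2)^2 = x^2 + 4*x + 4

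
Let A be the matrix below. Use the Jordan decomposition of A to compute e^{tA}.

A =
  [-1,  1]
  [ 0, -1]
e^{tA} =
  [exp(-t), t*exp(-t)]
  [0, exp(-t)]

Strategy: write A = P · J · P⁻¹ where J is a Jordan canonical form, so e^{tA} = P · e^{tJ} · P⁻¹, and e^{tJ} can be computed block-by-block.

A has Jordan form
J =
  [-1,  1]
  [ 0, -1]
(up to reordering of blocks).

Per-block formulas:
  For a 2×2 Jordan block J_2(-1): exp(t · J_2(-1)) = e^(-1t)·(I + t·N), where N is the 2×2 nilpotent shift.

After assembling e^{tJ} and conjugating by P, we get:

e^{tA} =
  [exp(-t), t*exp(-t)]
  [0, exp(-t)]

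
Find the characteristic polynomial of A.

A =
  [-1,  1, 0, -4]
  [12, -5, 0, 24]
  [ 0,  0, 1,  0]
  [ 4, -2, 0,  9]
x^4 - 4*x^3 + 6*x^2 - 4*x + 1

Expanding det(x·I − A) (e.g. by cofactor expansion or by noting that A is similar to its Jordan form J, which has the same characteristic polynomial as A) gives
  χ_A(x) = x^4 - 4*x^3 + 6*x^2 - 4*x + 1
which factors as (x - 1)^4. The eigenvalues (with algebraic multiplicities) are λ = 1 with multiplicity 4.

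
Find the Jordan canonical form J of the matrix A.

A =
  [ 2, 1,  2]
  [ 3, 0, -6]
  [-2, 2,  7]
J_2(3) ⊕ J_1(3)

The characteristic polynomial is
  det(x·I − A) = x^3 - 9*x^2 + 27*x - 27 = (x - 3)^3

Eigenvalues and multiplicities (the geometric multiplicity of λ is n − rank(A − λI), which equals the number of Jordan blocks for λ):
  λ = 3: algebraic multiplicity = 3, geometric multiplicity = 2

Determining the block sizes for each eigenvalue:
  λ = 3: 2 blocks summing to 3 forces exactly one block of size 2 and the rest size 1 → block sizes [2, 1]

Assembling the blocks gives a Jordan form
J =
  [3, 1, 0]
  [0, 3, 0]
  [0, 0, 3]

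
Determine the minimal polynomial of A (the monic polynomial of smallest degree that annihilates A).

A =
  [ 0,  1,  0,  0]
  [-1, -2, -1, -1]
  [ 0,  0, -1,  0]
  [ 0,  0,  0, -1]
x^3 + 3*x^2 + 3*x + 1

The characteristic polynomial is χ_A(x) = (x + 1)^4, so the eigenvalues are known. The minimal polynomial is
  m_A(x) = Π_λ (x − λ)^{k_λ}
where k_λ is the size of the *largest* Jordan block for λ (equivalently, the smallest k with (A − λI)^k v = 0 for every generalised eigenvector v of λ).

  λ = -1: largest Jordan block has size 3, contributing (x + 1)^3

So m_A(x) = (x + 1)^3 = x^3 + 3*x^2 + 3*x + 1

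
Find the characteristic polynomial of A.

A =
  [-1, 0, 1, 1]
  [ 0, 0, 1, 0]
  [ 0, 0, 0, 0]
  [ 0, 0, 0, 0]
x^4 + x^3

Expanding det(x·I − A) (e.g. by cofactor expansion or by noting that A is similar to its Jordan form J, which has the same characteristic polynomial as A) gives
  χ_A(x) = x^4 + x^3
which factors as x^3*(x + 1). The eigenvalues (with algebraic multiplicities) are λ = -1 with multiplicity 1, λ = 0 with multiplicity 3.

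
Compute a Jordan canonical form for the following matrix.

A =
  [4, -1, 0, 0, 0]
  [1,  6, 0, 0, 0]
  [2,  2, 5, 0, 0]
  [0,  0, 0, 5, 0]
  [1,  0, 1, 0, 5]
J_3(5) ⊕ J_1(5) ⊕ J_1(5)

The characteristic polynomial is
  det(x·I − A) = x^5 - 25*x^4 + 250*x^3 - 1250*x^2 + 3125*x - 3125 = (x - 5)^5

Eigenvalues and multiplicities (the geometric multiplicity of λ is n − rank(A − λI), which equals the number of Jordan blocks for λ):
  λ = 5: algebraic multiplicity = 5, geometric multiplicity = 3

Determining the block sizes for each eigenvalue:
  λ = 5: with am = 5 and gm = 3, the partition is not yet determined (e.g. several partitions of 5 into 3 parts exist). Let N = A − (5)·I. Computing rank(N^1) = 2, rank(N^2) = 1, rank(N^3) = 0; the number of blocks of size ≥ j is rank(N^{j−1}) − rank(N^j), giving [3, 1, 1]. So we have 1 block(s) of size 3, 2 block(s) of size 1 → block sizes [3, 1, 1]

Assembling the blocks gives a Jordan form
J =
  [5, 1, 0, 0, 0]
  [0, 5, 1, 0, 0]
  [0, 0, 5, 0, 0]
  [0, 0, 0, 5, 0]
  [0, 0, 0, 0, 5]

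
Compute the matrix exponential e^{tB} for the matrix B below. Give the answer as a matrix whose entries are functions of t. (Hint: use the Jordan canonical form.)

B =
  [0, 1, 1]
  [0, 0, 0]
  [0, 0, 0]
e^{tB} =
  [1, t, t]
  [0, 1, 0]
  [0, 0, 1]

Strategy: write B = P · J · P⁻¹ where J is a Jordan canonical form, so e^{tB} = P · e^{tJ} · P⁻¹, and e^{tJ} can be computed block-by-block.

B has Jordan form
J =
  [0, 1, 0]
  [0, 0, 0]
  [0, 0, 0]
(up to reordering of blocks).

Per-block formulas:
  For a 2×2 Jordan block J_2(0): exp(t · J_2(0)) = e^(0t)·(I + t·N), where N is the 2×2 nilpotent shift.
  For a 1×1 block at λ = 0: exp(t · [0]) = [e^(0t)].

After assembling e^{tJ} and conjugating by P, we get:

e^{tB} =
  [1, t, t]
  [0, 1, 0]
  [0, 0, 1]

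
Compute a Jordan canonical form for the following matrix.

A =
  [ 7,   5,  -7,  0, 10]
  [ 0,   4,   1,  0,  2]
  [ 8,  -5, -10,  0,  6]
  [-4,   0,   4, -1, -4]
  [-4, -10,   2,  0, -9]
J_1(-5) ⊕ J_2(-1) ⊕ J_1(-1) ⊕ J_1(-1)

The characteristic polynomial is
  det(x·I − A) = x^5 + 9*x^4 + 26*x^3 + 34*x^2 + 21*x + 5 = (x + 1)^4*(x + 5)

Eigenvalues and multiplicities (the geometric multiplicity of λ is n − rank(A − λI), which equals the number of Jordan blocks for λ):
  λ = -5: algebraic multiplicity = 1, geometric multiplicity = 1
  λ = -1: algebraic multiplicity = 4, geometric multiplicity = 3

Determining the block sizes for each eigenvalue:
  λ = -5: one block (gm = 1), so the single block has size am = 1 → block sizes [1]
  λ = -1: 3 blocks summing to 4 forces exactly one block of size 2 and the rest size 1 → block sizes [2, 1, 1]

Assembling the blocks gives a Jordan form
J =
  [-5,  0,  0,  0,  0]
  [ 0, -1,  1,  0,  0]
  [ 0,  0, -1,  0,  0]
  [ 0,  0,  0, -1,  0]
  [ 0,  0,  0,  0, -1]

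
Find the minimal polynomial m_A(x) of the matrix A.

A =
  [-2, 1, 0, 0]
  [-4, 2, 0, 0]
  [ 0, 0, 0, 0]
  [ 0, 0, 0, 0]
x^2

The characteristic polynomial is χ_A(x) = x^4, so the eigenvalues are known. The minimal polynomial is
  m_A(x) = Π_λ (x − λ)^{k_λ}
where k_λ is the size of the *largest* Jordan block for λ (equivalently, the smallest k with (A − λI)^k v = 0 for every generalised eigenvector v of λ).

  λ = 0: largest Jordan block has size 2, contributing (x − 0)^2

So m_A(x) = x^2 = x^2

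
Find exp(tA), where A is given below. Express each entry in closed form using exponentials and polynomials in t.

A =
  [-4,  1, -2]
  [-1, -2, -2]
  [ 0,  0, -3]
e^{tA} =
  [-t*exp(-3*t) + exp(-3*t), t*exp(-3*t), -2*t*exp(-3*t)]
  [-t*exp(-3*t), t*exp(-3*t) + exp(-3*t), -2*t*exp(-3*t)]
  [0, 0, exp(-3*t)]

Strategy: write A = P · J · P⁻¹ where J is a Jordan canonical form, so e^{tA} = P · e^{tJ} · P⁻¹, and e^{tJ} can be computed block-by-block.

A has Jordan form
J =
  [-3,  1,  0]
  [ 0, -3,  0]
  [ 0,  0, -3]
(up to reordering of blocks).

Per-block formulas:
  For a 2×2 Jordan block J_2(-3): exp(t · J_2(-3)) = e^(-3t)·(I + t·N), where N is the 2×2 nilpotent shift.
  For a 1×1 block at λ = -3: exp(t · [-3]) = [e^(-3t)].

After assembling e^{tJ} and conjugating by P, we get:

e^{tA} =
  [-t*exp(-3*t) + exp(-3*t), t*exp(-3*t), -2*t*exp(-3*t)]
  [-t*exp(-3*t), t*exp(-3*t) + exp(-3*t), -2*t*exp(-3*t)]
  [0, 0, exp(-3*t)]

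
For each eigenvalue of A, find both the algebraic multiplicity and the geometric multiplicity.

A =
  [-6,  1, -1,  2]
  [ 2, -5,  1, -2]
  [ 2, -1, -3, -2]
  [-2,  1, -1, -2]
λ = -4: alg = 4, geom = 3

Step 1 — factor the characteristic polynomial to read off the algebraic multiplicities:
  χ_A(x) = (x + 4)^4

Step 2 — compute geometric multiplicities via the rank-nullity identity g(λ) = n − rank(A − λI):
  rank(A − (-4)·I) = 1, so dim ker(A − (-4)·I) = n − 1 = 3

Summary:
  λ = -4: algebraic multiplicity = 4, geometric multiplicity = 3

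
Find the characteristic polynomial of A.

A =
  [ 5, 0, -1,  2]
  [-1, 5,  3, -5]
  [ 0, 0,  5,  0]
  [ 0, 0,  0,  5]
x^4 - 20*x^3 + 150*x^2 - 500*x + 625

Expanding det(x·I − A) (e.g. by cofactor expansion or by noting that A is similar to its Jordan form J, which has the same characteristic polynomial as A) gives
  χ_A(x) = x^4 - 20*x^3 + 150*x^2 - 500*x + 625
which factors as (x - 5)^4. The eigenvalues (with algebraic multiplicities) are λ = 5 with multiplicity 4.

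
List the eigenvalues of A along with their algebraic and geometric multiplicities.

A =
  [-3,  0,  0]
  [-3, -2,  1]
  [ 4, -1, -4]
λ = -3: alg = 3, geom = 1

Step 1 — factor the characteristic polynomial to read off the algebraic multiplicities:
  χ_A(x) = (x + 3)^3

Step 2 — compute geometric multiplicities via the rank-nullity identity g(λ) = n − rank(A − λI):
  rank(A − (-3)·I) = 2, so dim ker(A − (-3)·I) = n − 2 = 1

Summary:
  λ = -3: algebraic multiplicity = 3, geometric multiplicity = 1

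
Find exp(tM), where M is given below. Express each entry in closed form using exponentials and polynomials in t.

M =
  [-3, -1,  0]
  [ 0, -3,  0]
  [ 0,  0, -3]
e^{tM} =
  [exp(-3*t), -t*exp(-3*t), 0]
  [0, exp(-3*t), 0]
  [0, 0, exp(-3*t)]

Strategy: write M = P · J · P⁻¹ where J is a Jordan canonical form, so e^{tM} = P · e^{tJ} · P⁻¹, and e^{tJ} can be computed block-by-block.

M has Jordan form
J =
  [-3,  1,  0]
  [ 0, -3,  0]
  [ 0,  0, -3]
(up to reordering of blocks).

Per-block formulas:
  For a 1×1 block at λ = -3: exp(t · [-3]) = [e^(-3t)].
  For a 2×2 Jordan block J_2(-3): exp(t · J_2(-3)) = e^(-3t)·(I + t·N), where N is the 2×2 nilpotent shift.

After assembling e^{tJ} and conjugating by P, we get:

e^{tM} =
  [exp(-3*t), -t*exp(-3*t), 0]
  [0, exp(-3*t), 0]
  [0, 0, exp(-3*t)]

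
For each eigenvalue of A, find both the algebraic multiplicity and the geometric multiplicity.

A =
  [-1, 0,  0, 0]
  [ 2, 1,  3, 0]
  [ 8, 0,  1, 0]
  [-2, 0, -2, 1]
λ = -1: alg = 1, geom = 1; λ = 1: alg = 3, geom = 2

Step 1 — factor the characteristic polynomial to read off the algebraic multiplicities:
  χ_A(x) = (x - 1)^3*(x + 1)

Step 2 — compute geometric multiplicities via the rank-nullity identity g(λ) = n − rank(A − λI):
  rank(A − (-1)·I) = 3, so dim ker(A − (-1)·I) = n − 3 = 1
  rank(A − (1)·I) = 2, so dim ker(A − (1)·I) = n − 2 = 2

Summary:
  λ = -1: algebraic multiplicity = 1, geometric multiplicity = 1
  λ = 1: algebraic multiplicity = 3, geometric multiplicity = 2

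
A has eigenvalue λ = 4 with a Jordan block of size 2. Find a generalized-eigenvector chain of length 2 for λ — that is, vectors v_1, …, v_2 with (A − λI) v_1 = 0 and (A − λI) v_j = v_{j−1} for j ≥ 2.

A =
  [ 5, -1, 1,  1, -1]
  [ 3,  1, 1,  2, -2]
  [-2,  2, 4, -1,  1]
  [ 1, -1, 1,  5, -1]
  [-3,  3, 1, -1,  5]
A Jordan chain for λ = 4 of length 2:
v_1 = (1, 3, -2, 1, -3)ᵀ
v_2 = (1, 0, 0, 0, 0)ᵀ

Let N = A − (4)·I. We want v_2 with N^2 v_2 = 0 but N^1 v_2 ≠ 0; then v_{j-1} := N · v_j for j = 2, …, 2.

Pick v_2 = (1, 0, 0, 0, 0)ᵀ.
Then v_1 = N · v_2 = (1, 3, -2, 1, -3)ᵀ.

Sanity check: (A − (4)·I) v_1 = (0, 0, 0, 0, 0)ᵀ = 0. ✓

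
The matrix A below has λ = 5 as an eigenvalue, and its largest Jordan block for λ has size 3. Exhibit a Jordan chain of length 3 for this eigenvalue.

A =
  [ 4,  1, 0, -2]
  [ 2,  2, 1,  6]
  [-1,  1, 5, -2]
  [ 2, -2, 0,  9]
A Jordan chain for λ = 5 of length 3:
v_1 = (-1, 3, -1, 2)ᵀ
v_2 = (-1, 2, -1, 2)ᵀ
v_3 = (1, 0, 0, 0)ᵀ

Let N = A − (5)·I. We want v_3 with N^3 v_3 = 0 but N^2 v_3 ≠ 0; then v_{j-1} := N · v_j for j = 3, …, 2.

Pick v_3 = (1, 0, 0, 0)ᵀ.
Then v_2 = N · v_3 = (-1, 2, -1, 2)ᵀ.
Then v_1 = N · v_2 = (-1, 3, -1, 2)ᵀ.

Sanity check: (A − (5)·I) v_1 = (0, 0, 0, 0)ᵀ = 0. ✓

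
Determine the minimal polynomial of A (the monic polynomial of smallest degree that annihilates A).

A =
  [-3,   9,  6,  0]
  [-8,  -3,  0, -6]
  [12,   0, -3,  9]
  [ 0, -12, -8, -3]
x^2 + 6*x + 9

The characteristic polynomial is χ_A(x) = (x + 3)^4, so the eigenvalues are known. The minimal polynomial is
  m_A(x) = Π_λ (x − λ)^{k_λ}
where k_λ is the size of the *largest* Jordan block for λ (equivalently, the smallest k with (A − λI)^k v = 0 for every generalised eigenvector v of λ).

  λ = -3: largest Jordan block has size 2, contributing (x + 3)^2

So m_A(x) = (x + 3)^2 = x^2 + 6*x + 9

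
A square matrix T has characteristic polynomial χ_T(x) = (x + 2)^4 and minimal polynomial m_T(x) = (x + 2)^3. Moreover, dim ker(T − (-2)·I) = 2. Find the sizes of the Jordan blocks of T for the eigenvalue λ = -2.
Block sizes for λ = -2: [3, 1]

Step 1 — from the characteristic polynomial, algebraic multiplicity of λ = -2 is 4. From dim ker(T − (-2)·I) = 2, there are exactly 2 Jordan blocks for λ = -2.
Step 2 — from the minimal polynomial, the factor (x + 2)^3 tells us the largest block for λ = -2 has size 3.
Step 3 — with total size 4, 2 blocks, and largest block 3, the block sizes (in nonincreasing order) are [3, 1].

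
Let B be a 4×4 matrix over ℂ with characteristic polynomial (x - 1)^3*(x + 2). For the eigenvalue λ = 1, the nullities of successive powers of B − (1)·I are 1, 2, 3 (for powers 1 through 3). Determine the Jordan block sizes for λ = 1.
Block sizes for λ = 1: [3]

From the dimensions of kernels of powers, the number of Jordan blocks of size at least j is d_j − d_{j−1} where d_j = dim ker(N^j) (with d_0 = 0). Computing the differences gives [1, 1, 1].
The number of blocks of size exactly k is (#blocks of size ≥ k) − (#blocks of size ≥ k + 1), so the partition is: 1 block(s) of size 3.
In nonincreasing order the block sizes are [3].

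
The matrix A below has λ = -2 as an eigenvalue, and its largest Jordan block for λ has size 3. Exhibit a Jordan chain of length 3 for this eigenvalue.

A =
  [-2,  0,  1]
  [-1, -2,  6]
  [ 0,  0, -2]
A Jordan chain for λ = -2 of length 3:
v_1 = (0, -1, 0)ᵀ
v_2 = (1, 6, 0)ᵀ
v_3 = (0, 0, 1)ᵀ

Let N = A − (-2)·I. We want v_3 with N^3 v_3 = 0 but N^2 v_3 ≠ 0; then v_{j-1} := N · v_j for j = 3, …, 2.

Pick v_3 = (0, 0, 1)ᵀ.
Then v_2 = N · v_3 = (1, 6, 0)ᵀ.
Then v_1 = N · v_2 = (0, -1, 0)ᵀ.

Sanity check: (A − (-2)·I) v_1 = (0, 0, 0)ᵀ = 0. ✓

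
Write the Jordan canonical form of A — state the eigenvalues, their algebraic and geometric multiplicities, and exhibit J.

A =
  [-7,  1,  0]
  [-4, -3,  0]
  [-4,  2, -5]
J_2(-5) ⊕ J_1(-5)

The characteristic polynomial is
  det(x·I − A) = x^3 + 15*x^2 + 75*x + 125 = (x + 5)^3

Eigenvalues and multiplicities (the geometric multiplicity of λ is n − rank(A − λI), which equals the number of Jordan blocks for λ):
  λ = -5: algebraic multiplicity = 3, geometric multiplicity = 2

Determining the block sizes for each eigenvalue:
  λ = -5: 2 blocks summing to 3 forces exactly one block of size 2 and the rest size 1 → block sizes [2, 1]

Assembling the blocks gives a Jordan form
J =
  [-5,  1,  0]
  [ 0, -5,  0]
  [ 0,  0, -5]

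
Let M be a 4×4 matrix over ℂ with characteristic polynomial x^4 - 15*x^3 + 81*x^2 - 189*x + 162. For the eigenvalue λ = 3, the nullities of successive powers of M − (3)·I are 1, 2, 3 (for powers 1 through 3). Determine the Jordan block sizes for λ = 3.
Block sizes for λ = 3: [3]

From the dimensions of kernels of powers, the number of Jordan blocks of size at least j is d_j − d_{j−1} where d_j = dim ker(N^j) (with d_0 = 0). Computing the differences gives [1, 1, 1].
The number of blocks of size exactly k is (#blocks of size ≥ k) − (#blocks of size ≥ k + 1), so the partition is: 1 block(s) of size 3.
In nonincreasing order the block sizes are [3].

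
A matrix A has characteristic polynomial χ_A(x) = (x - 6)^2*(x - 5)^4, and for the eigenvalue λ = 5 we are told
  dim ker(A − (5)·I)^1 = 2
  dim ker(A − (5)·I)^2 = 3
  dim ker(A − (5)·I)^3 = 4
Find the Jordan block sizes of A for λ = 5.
Block sizes for λ = 5: [3, 1]

From the dimensions of kernels of powers, the number of Jordan blocks of size at least j is d_j − d_{j−1} where d_j = dim ker(N^j) (with d_0 = 0). Computing the differences gives [2, 1, 1].
The number of blocks of size exactly k is (#blocks of size ≥ k) − (#blocks of size ≥ k + 1), so the partition is: 1 block(s) of size 1, 1 block(s) of size 3.
In nonincreasing order the block sizes are [3, 1].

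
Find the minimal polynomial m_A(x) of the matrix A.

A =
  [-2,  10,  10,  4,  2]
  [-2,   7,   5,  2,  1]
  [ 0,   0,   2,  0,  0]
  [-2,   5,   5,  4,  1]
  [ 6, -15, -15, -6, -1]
x^2 - 4*x + 4

The characteristic polynomial is χ_A(x) = (x - 2)^5, so the eigenvalues are known. The minimal polynomial is
  m_A(x) = Π_λ (x − λ)^{k_λ}
where k_λ is the size of the *largest* Jordan block for λ (equivalently, the smallest k with (A − λI)^k v = 0 for every generalised eigenvector v of λ).

  λ = 2: largest Jordan block has size 2, contributing (x − 2)^2

So m_A(x) = (x - 2)^2 = x^2 - 4*x + 4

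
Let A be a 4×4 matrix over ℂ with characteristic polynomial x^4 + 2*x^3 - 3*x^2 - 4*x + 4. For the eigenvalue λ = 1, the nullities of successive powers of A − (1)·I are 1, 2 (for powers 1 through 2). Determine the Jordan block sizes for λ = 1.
Block sizes for λ = 1: [2]

From the dimensions of kernels of powers, the number of Jordan blocks of size at least j is d_j − d_{j−1} where d_j = dim ker(N^j) (with d_0 = 0). Computing the differences gives [1, 1].
The number of blocks of size exactly k is (#blocks of size ≥ k) − (#blocks of size ≥ k + 1), so the partition is: 1 block(s) of size 2.
In nonincreasing order the block sizes are [2].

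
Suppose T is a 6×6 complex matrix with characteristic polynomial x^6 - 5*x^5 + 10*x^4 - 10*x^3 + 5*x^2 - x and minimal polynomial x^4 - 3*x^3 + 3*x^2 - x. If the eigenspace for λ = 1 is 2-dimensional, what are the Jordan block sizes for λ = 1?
Block sizes for λ = 1: [3, 2]

Step 1 — from the characteristic polynomial, algebraic multiplicity of λ = 1 is 5. From dim ker(T − (1)·I) = 2, there are exactly 2 Jordan blocks for λ = 1.
Step 2 — from the minimal polynomial, the factor (x − 1)^3 tells us the largest block for λ = 1 has size 3.
Step 3 — with total size 5, 2 blocks, and largest block 3, the block sizes (in nonincreasing order) are [3, 2].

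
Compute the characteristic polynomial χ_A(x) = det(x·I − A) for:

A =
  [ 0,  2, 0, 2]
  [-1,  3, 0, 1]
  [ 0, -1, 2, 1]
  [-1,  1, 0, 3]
x^4 - 8*x^3 + 24*x^2 - 32*x + 16

Expanding det(x·I − A) (e.g. by cofactor expansion or by noting that A is similar to its Jordan form J, which has the same characteristic polynomial as A) gives
  χ_A(x) = x^4 - 8*x^3 + 24*x^2 - 32*x + 16
which factors as (x - 2)^4. The eigenvalues (with algebraic multiplicities) are λ = 2 with multiplicity 4.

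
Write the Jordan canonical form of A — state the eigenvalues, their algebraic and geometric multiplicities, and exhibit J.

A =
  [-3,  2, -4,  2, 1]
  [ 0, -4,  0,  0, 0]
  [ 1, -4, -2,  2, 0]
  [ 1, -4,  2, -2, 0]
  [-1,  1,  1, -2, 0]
J_1(-4) ⊕ J_1(-4) ⊕ J_3(-1)

The characteristic polynomial is
  det(x·I − A) = x^5 + 11*x^4 + 43*x^3 + 73*x^2 + 56*x + 16 = (x + 1)^3*(x + 4)^2

Eigenvalues and multiplicities (the geometric multiplicity of λ is n − rank(A − λI), which equals the number of Jordan blocks for λ):
  λ = -4: algebraic multiplicity = 2, geometric multiplicity = 2
  λ = -1: algebraic multiplicity = 3, geometric multiplicity = 1

Determining the block sizes for each eigenvalue:
  λ = -4: gm = am = 2, so every block has size 1 → block sizes [1, 1]
  λ = -1: one block (gm = 1), so the single block has size am = 3 → block sizes [3]

Assembling the blocks gives a Jordan form
J =
  [-4,  0,  0,  0,  0]
  [ 0, -4,  0,  0,  0]
  [ 0,  0, -1,  1,  0]
  [ 0,  0,  0, -1,  1]
  [ 0,  0,  0,  0, -1]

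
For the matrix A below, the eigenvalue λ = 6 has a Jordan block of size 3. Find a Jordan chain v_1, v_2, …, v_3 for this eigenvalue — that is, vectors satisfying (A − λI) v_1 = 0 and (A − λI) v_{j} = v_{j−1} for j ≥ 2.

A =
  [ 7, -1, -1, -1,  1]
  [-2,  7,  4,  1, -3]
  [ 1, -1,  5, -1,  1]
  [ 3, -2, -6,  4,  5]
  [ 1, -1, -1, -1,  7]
A Jordan chain for λ = 6 of length 3:
v_1 = (1, -1, 1, 2, 1)ᵀ
v_2 = (-1, 4, -1, -6, -1)ᵀ
v_3 = (0, 0, 1, 0, 0)ᵀ

Let N = A − (6)·I. We want v_3 with N^3 v_3 = 0 but N^2 v_3 ≠ 0; then v_{j-1} := N · v_j for j = 3, …, 2.

Pick v_3 = (0, 0, 1, 0, 0)ᵀ.
Then v_2 = N · v_3 = (-1, 4, -1, -6, -1)ᵀ.
Then v_1 = N · v_2 = (1, -1, 1, 2, 1)ᵀ.

Sanity check: (A − (6)·I) v_1 = (0, 0, 0, 0, 0)ᵀ = 0. ✓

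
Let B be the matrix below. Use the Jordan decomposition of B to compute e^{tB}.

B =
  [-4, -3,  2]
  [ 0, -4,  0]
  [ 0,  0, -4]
e^{tB} =
  [exp(-4*t), -3*t*exp(-4*t), 2*t*exp(-4*t)]
  [0, exp(-4*t), 0]
  [0, 0, exp(-4*t)]

Strategy: write B = P · J · P⁻¹ where J is a Jordan canonical form, so e^{tB} = P · e^{tJ} · P⁻¹, and e^{tJ} can be computed block-by-block.

B has Jordan form
J =
  [-4,  1,  0]
  [ 0, -4,  0]
  [ 0,  0, -4]
(up to reordering of blocks).

Per-block formulas:
  For a 1×1 block at λ = -4: exp(t · [-4]) = [e^(-4t)].
  For a 2×2 Jordan block J_2(-4): exp(t · J_2(-4)) = e^(-4t)·(I + t·N), where N is the 2×2 nilpotent shift.

After assembling e^{tJ} and conjugating by P, we get:

e^{tB} =
  [exp(-4*t), -3*t*exp(-4*t), 2*t*exp(-4*t)]
  [0, exp(-4*t), 0]
  [0, 0, exp(-4*t)]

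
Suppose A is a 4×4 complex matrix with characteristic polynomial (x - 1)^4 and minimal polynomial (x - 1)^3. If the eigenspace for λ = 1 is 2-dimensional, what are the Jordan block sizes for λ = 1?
Block sizes for λ = 1: [3, 1]

Step 1 — from the characteristic polynomial, algebraic multiplicity of λ = 1 is 4. From dim ker(A − (1)·I) = 2, there are exactly 2 Jordan blocks for λ = 1.
Step 2 — from the minimal polynomial, the factor (x − 1)^3 tells us the largest block for λ = 1 has size 3.
Step 3 — with total size 4, 2 blocks, and largest block 3, the block sizes (in nonincreasing order) are [3, 1].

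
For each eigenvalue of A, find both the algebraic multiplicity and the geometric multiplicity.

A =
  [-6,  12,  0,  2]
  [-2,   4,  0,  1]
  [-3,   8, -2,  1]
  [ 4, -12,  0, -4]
λ = -2: alg = 4, geom = 2

Step 1 — factor the characteristic polynomial to read off the algebraic multiplicities:
  χ_A(x) = (x + 2)^4

Step 2 — compute geometric multiplicities via the rank-nullity identity g(λ) = n − rank(A − λI):
  rank(A − (-2)·I) = 2, so dim ker(A − (-2)·I) = n − 2 = 2

Summary:
  λ = -2: algebraic multiplicity = 4, geometric multiplicity = 2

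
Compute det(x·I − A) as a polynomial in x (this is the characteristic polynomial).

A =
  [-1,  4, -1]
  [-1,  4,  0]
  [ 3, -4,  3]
x^3 - 6*x^2 + 12*x - 8

Expanding det(x·I − A) (e.g. by cofactor expansion or by noting that A is similar to its Jordan form J, which has the same characteristic polynomial as A) gives
  χ_A(x) = x^3 - 6*x^2 + 12*x - 8
which factors as (x - 2)^3. The eigenvalues (with algebraic multiplicities) are λ = 2 with multiplicity 3.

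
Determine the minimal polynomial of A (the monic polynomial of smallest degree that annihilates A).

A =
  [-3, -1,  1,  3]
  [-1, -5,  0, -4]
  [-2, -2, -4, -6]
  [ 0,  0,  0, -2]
x^4 + 14*x^3 + 72*x^2 + 160*x + 128

The characteristic polynomial is χ_A(x) = (x + 2)*(x + 4)^3, so the eigenvalues are known. The minimal polynomial is
  m_A(x) = Π_λ (x − λ)^{k_λ}
where k_λ is the size of the *largest* Jordan block for λ (equivalently, the smallest k with (A − λI)^k v = 0 for every generalised eigenvector v of λ).

  λ = -4: largest Jordan block has size 3, contributing (x + 4)^3
  λ = -2: largest Jordan block has size 1, contributing (x + 2)

So m_A(x) = (x + 2)*(x + 4)^3 = x^4 + 14*x^3 + 72*x^2 + 160*x + 128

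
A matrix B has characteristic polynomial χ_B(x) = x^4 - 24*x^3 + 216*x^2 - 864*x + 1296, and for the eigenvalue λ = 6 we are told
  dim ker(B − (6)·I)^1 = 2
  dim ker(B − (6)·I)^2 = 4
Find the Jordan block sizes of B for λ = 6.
Block sizes for λ = 6: [2, 2]

From the dimensions of kernels of powers, the number of Jordan blocks of size at least j is d_j − d_{j−1} where d_j = dim ker(N^j) (with d_0 = 0). Computing the differences gives [2, 2].
The number of blocks of size exactly k is (#blocks of size ≥ k) − (#blocks of size ≥ k + 1), so the partition is: 2 block(s) of size 2.
In nonincreasing order the block sizes are [2, 2].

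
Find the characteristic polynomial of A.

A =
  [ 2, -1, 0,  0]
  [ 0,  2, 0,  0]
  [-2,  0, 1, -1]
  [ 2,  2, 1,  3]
x^4 - 8*x^3 + 24*x^2 - 32*x + 16

Expanding det(x·I − A) (e.g. by cofactor expansion or by noting that A is similar to its Jordan form J, which has the same characteristic polynomial as A) gives
  χ_A(x) = x^4 - 8*x^3 + 24*x^2 - 32*x + 16
which factors as (x - 2)^4. The eigenvalues (with algebraic multiplicities) are λ = 2 with multiplicity 4.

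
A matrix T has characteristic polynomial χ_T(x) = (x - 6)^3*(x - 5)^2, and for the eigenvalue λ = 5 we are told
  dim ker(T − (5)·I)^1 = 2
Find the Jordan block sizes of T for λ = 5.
Block sizes for λ = 5: [1, 1]

From the dimensions of kernels of powers, the number of Jordan blocks of size at least j is d_j − d_{j−1} where d_j = dim ker(N^j) (with d_0 = 0). Computing the differences gives [2].
The number of blocks of size exactly k is (#blocks of size ≥ k) − (#blocks of size ≥ k + 1), so the partition is: 2 block(s) of size 1.
In nonincreasing order the block sizes are [1, 1].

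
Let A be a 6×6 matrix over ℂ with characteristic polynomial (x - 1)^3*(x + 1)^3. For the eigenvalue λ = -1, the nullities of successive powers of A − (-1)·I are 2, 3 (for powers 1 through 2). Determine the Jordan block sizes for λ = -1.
Block sizes for λ = -1: [2, 1]

From the dimensions of kernels of powers, the number of Jordan blocks of size at least j is d_j − d_{j−1} where d_j = dim ker(N^j) (with d_0 = 0). Computing the differences gives [2, 1].
The number of blocks of size exactly k is (#blocks of size ≥ k) − (#blocks of size ≥ k + 1), so the partition is: 1 block(s) of size 1, 1 block(s) of size 2.
In nonincreasing order the block sizes are [2, 1].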